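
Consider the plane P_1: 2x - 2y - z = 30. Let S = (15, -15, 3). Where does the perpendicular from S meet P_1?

Foot = S − λn with λ = (n·S − d)/|n|² = (57 − 30)/9 = 3.
Foot = (15, -15, 3) − 3·(2, -2, -1) = (9, -9, 6).

(9, -9, 6)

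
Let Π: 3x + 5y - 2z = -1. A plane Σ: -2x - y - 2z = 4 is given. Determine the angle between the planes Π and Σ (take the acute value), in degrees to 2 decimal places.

cos θ = |n₁·n₂| / (|n₁||n₂|) = |-7| / (√38 · √9).
θ = arccos(0.37852) ≈ 67.76°.

67.76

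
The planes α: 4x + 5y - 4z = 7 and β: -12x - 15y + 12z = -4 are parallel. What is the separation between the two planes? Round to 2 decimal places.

0.75

Rescale β by 1/(-3): 4x + 5y - 4z = 4/3. Then distance = |7 − (4/3)| / √57 ≈ 0.75.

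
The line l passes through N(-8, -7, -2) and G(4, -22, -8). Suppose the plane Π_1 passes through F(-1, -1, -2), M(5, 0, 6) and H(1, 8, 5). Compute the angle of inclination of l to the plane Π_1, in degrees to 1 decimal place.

23.6

A direction vector for l is G − N = (12, -15, -6).
FM = (6, 1, 8), FH = (2, 9, 7); a normal to Π_1 is FM × FH = (-65, -26, 52).
Using F: Π_1 has equation -65x - 26y + 52z = -13.
sin θ = |n·v| / (|n||v|) = |-702| / (√7605 · √405) = 0.40000.
θ ≈ 23.6°.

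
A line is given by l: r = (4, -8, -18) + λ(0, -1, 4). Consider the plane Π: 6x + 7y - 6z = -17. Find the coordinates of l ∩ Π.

(4, -11, -6)

Substitute r = (4, -8, -18) + t(0, -1, 4) into the plane: 76 + (-31)t = -17, so t = 3.
Intersection: (4, -8, -18) + 3·(0, -1, 4) = (4, -11, -6).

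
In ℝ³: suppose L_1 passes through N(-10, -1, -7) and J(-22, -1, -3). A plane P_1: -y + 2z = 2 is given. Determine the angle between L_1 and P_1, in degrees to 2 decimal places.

A direction vector for L_1 is J − N = (-12, 0, 4).
sin θ = |n·v| / (|n||v|) = |8| / (√5 · √160) = 0.28284.
θ ≈ 16.43°.

16.43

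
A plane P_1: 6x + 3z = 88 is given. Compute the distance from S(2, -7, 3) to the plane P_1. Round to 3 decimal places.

9.988

n·S − d = (6)·(2) + (0)·(-7) + (3)·(3) − 88 = -67; |n| = √45.
Distance = |-67| / √45 = 67/√45 ≈ 9.988.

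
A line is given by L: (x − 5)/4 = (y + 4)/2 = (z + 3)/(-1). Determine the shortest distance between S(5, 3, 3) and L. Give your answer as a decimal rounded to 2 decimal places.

9.05

L has direction (4, 2, -1) through (5, -4, -3).
Taking (5, -4, -3) on L with direction v = (4, 2, -1): w = S − (5, -4, -3) = (0, 7, 6), and w × v = (-19, 24, -28).
Distance = |w × v| / |v| = √1721 / √21 ≈ 9.05.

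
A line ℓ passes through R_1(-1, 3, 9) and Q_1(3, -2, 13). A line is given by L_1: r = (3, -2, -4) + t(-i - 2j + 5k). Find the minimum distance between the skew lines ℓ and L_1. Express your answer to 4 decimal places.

6.8728

A direction vector for ℓ is Q_1 − R_1 = (4, -5, 4).
Common perpendicular direction n = (4, -5, 4) × (-1, -2, 5) = (-17, -24, -13).
With w = (3, -2, -4) − (-1, 3, 9) = (4, -5, -13), w · n = 221.
Distance = |w · n| / |n| = |221| / √1034 ≈ 6.8728.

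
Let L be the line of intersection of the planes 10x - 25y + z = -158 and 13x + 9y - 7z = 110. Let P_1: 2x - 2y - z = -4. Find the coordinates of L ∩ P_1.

(0, 6, -8)

Direction of L: (10, -25, 1) × (13, 9, -7) = (166, 83, 415).
A point on L: solving the two plane equations with x = 4 gives (4, 8, 2).
Substitute r = (4, 8, 2) + t(166, 83, 415) into the plane: -10 + (-249)t = -4, so t = -2/83.
Intersection: (4, 8, 2) + (-2/83)·(166, 83, 415) = (0, 6, -8).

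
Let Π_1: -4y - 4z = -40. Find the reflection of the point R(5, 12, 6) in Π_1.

λ = (n·R − d)/|n|² = (-72 − (-40))/32 = -1.
Reflection = R − 2λn = (5, 12, 6) − (-2)·(0, -4, -4) = (5, 4, -2).

(5, 4, -2)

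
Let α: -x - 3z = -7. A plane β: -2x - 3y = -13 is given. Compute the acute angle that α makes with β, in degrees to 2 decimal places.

cos θ = |n₁·n₂| / (|n₁||n₂|) = |2| / (√10 · √13).
θ = arccos(0.17541) ≈ 79.90°.

79.90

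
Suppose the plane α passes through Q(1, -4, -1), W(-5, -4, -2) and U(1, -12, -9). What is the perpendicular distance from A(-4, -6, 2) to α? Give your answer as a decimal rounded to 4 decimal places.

QW = (-6, 0, -1), QU = (0, -8, -8); a normal to α is QW × QU = (-8, -48, 48).
Using Q: α has equation -8x - 48y + 48z = 136.
n·A − d = (-8)·(-4) + (-48)·(-6) + (48)·(2) − 136 = 280; |n| = √4672.
Distance = |280| / √4672 = 280/√4672 ≈ 4.0964.

4.0964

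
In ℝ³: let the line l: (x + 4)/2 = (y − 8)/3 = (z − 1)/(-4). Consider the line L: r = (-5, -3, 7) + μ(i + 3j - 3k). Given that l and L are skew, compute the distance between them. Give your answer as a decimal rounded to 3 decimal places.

l has direction (2, 3, -4) through (-4, 8, 1).
Common perpendicular direction n = (2, 3, -4) × (1, 3, -3) = (3, 2, 3).
With w = (-5, -3, 7) − (-4, 8, 1) = (-1, -11, 6), w · n = -7.
Distance = |w · n| / |n| = |-7| / √22 ≈ 1.492.

1.492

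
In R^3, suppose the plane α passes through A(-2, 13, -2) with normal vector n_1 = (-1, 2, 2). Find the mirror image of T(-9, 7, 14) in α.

α: n_1·r = n_1·A gives -x + 2y + 2z = 24.
λ = (n·T − d)/|n|² = (51 − 24)/9 = 3.
Reflection = T − 2λn = (-9, 7, 14) − 6·(-1, 2, 2) = (-3, -5, 2).

(-3, -5, 2)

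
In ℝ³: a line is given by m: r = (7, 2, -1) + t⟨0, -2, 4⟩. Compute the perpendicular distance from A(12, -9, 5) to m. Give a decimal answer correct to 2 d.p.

Taking (7, 2, -1) on m with direction v = (0, -2, 4): w = A − (7, 2, -1) = (5, -11, 6), and w × v = (-32, -20, -10).
Distance = |w × v| / |v| = √1524 / √20 ≈ 8.73.

8.73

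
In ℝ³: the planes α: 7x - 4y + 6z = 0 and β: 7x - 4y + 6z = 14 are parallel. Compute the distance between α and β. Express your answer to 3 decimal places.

Same normal n = (7, -4, 6) with |n| = √101; distance = |0 − 14| / |n| = 14/√101 ≈ 1.393.

1.393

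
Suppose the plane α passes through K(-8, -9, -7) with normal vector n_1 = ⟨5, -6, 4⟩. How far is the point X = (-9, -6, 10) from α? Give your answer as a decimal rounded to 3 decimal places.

α: n_1·r = n_1·K gives 5x - 6y + 4z = -14.
n·X − d = (5)·(-9) + (-6)·(-6) + (4)·(10) − (-14) = 45; |n| = √77.
Distance = |45| / √77 = 45/√77 ≈ 5.128.

5.128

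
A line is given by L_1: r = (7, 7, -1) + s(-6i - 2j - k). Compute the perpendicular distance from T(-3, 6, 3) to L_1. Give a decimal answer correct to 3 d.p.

5.912

Taking (7, 7, -1) on L_1 with direction v = (-6, -2, -1): w = T − (7, 7, -1) = (-10, -1, 4), and w × v = (9, -34, 14).
Distance = |w × v| / |v| = √1433 / √41 ≈ 5.912.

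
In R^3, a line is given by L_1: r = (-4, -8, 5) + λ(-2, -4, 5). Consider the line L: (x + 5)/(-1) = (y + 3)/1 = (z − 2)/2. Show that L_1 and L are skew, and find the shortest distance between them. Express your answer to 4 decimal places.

1.8115

L has direction (-1, 1, 2) through (-5, -3, 2).
Common perpendicular direction n = (-2, -4, 5) × (-1, 1, 2) = (-13, -1, -6).
With w = (-5, -3, 2) − (-4, -8, 5) = (-1, 5, -3), w · n = 26.
Since n ≠ 0 the lines are not parallel, and w · n = 26 ≠ 0 so they do not intersect; hence they are skew.
Distance = |w · n| / |n| = |26| / √206 ≈ 1.8115.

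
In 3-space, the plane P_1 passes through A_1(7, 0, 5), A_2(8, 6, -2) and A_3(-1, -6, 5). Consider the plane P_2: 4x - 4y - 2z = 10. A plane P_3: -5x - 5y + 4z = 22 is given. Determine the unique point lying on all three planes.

(1, -3, 3)

A_1A_2 = (1, 6, -7), A_1A_3 = (-8, -6, 0); a normal to P_1 is A_1A_2 × A_1A_3 = (-42, 56, 42).
Using A_1: P_1 has equation -42x + 56y + 42z = -84.
Solving the 3×3 linear system -42x + 56y + 42z = -84, 4x - 4y - 2z = 10, -5x - 5y + 4z = 22 (e.g. by elimination or Cramer's rule, determinant = -924) gives (1, -3, 3).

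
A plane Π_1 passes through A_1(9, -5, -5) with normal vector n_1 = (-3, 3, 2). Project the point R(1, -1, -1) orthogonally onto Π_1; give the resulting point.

(7, -7, -5)

Π_1: n_1·r = n_1·A_1 gives -3x + 3y + 2z = -52.
Foot = R − λn with λ = (n·R − d)/|n|² = (-8 − (-52))/22 = 2.
Foot = (1, -1, -1) − 2·(-3, 3, 2) = (7, -7, -5).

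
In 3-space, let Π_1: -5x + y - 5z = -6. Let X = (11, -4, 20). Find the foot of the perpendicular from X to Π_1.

(-4, -1, 5)

Foot = X − λn with λ = (n·X − d)/|n|² = (-159 − (-6))/51 = -3.
Foot = (11, -4, 20) − (-3)·(-5, 1, -5) = (-4, -1, 5).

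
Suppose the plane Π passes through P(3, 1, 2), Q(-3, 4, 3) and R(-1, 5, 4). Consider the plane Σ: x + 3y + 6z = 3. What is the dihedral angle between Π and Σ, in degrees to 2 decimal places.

PQ = (-6, 3, 1), PR = (-4, 4, 2); a normal to Π is PQ × PR = (2, 8, -12).
Using P: Π has equation 2x + 8y - 12z = -10.
cos θ = |n₁·n₂| / (|n₁||n₂|) = |-46| / (√212 · √46).
θ = arccos(0.46581) ≈ 62.24°.

62.24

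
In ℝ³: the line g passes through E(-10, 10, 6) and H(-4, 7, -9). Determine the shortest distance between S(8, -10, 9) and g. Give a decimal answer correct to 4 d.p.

A direction vector for g is H − E = (6, -3, -15).
Taking (-10, 10, 6) on g with direction v = (6, -3, -15): w = S − (-10, 10, 6) = (18, -20, 3), and w × v = (309, 288, 66).
Distance = |w × v| / |v| = √182781 / √270 ≈ 26.0186.

26.0186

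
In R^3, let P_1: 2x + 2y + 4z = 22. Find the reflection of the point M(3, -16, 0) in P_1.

λ = (n·M − d)/|n|² = (-26 − 22)/24 = -2.
Reflection = M − 2λn = (3, -16, 0) − (-4)·(2, 2, 4) = (11, -8, 16).

(11, -8, 16)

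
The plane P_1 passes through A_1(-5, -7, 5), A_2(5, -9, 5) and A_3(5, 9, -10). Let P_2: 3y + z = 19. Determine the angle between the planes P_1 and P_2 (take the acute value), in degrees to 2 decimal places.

32.50

A_1A_2 = (10, -2, 0), A_1A_3 = (10, 16, -15); a normal to P_1 is A_1A_2 × A_1A_3 = (30, 150, 180).
Using A_1: P_1 has equation 30x + 150y + 180z = -300.
cos θ = |n₁·n₂| / (|n₁||n₂|) = |630| / (√55800 · √10).
θ = arccos(0.84338) ≈ 32.50°.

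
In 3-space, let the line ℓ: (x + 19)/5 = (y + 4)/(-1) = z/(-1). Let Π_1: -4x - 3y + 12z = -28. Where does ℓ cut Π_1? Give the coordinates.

ℓ has direction (5, -1, -1) through (-19, -4, 0).
Substitute r = (-19, -4, 0) + t(5, -1, -1) into the plane: 88 + (-29)t = -28, so t = 4.
Intersection: (-19, -4, 0) + 4·(5, -1, -1) = (1, -8, -4).

(1, -8, -4)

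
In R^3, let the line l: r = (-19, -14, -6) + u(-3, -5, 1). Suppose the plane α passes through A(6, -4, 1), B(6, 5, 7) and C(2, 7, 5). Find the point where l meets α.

AB = (0, 9, 6), AC = (-4, 11, 4); a normal to α is AB × AC = (-30, -24, 36).
Using A: α has equation -30x - 24y + 36z = -48.
Substitute r = (-19, -14, -6) + t(-3, -5, 1) into the plane: 690 + 246t = -48, so t = -3.
Intersection: (-19, -14, -6) + (-3)·(-3, -5, 1) = (-10, 1, -9).

(-10, 1, -9)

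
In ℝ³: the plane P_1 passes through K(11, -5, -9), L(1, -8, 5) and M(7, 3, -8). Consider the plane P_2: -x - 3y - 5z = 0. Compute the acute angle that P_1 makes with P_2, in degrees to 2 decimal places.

KL = (-10, -3, 14), KM = (-4, 8, 1); a normal to P_1 is KL × KM = (-115, -46, -92).
Using K: P_1 has equation -115x - 46y - 92z = -207.
cos θ = |n₁·n₂| / (|n₁||n₂|) = |713| / (√23805 · √35).
θ = arccos(0.78113) ≈ 38.64°.

38.64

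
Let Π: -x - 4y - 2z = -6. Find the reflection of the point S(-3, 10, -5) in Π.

(-5, 2, -9)

λ = (n·S − d)/|n|² = (-27 − (-6))/21 = -1.
Reflection = S − 2λn = (-3, 10, -5) − (-2)·(-1, -4, -2) = (-5, 2, -9).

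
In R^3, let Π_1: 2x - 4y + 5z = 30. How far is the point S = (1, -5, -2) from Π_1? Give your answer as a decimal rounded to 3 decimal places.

n·S − d = (2)·(1) + (-4)·(-5) + (5)·(-2) − 30 = -18; |n| = √45.
Distance = |-18| / √45 = 18/√45 ≈ 2.683.

2.683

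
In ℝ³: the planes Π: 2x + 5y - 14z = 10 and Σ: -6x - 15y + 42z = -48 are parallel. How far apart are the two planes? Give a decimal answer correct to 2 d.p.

Rescale Σ by 1/(-3): 2x + 5y - 14z = 16. Then distance = |10 − 16| / √225 ≈ 0.40.

0.40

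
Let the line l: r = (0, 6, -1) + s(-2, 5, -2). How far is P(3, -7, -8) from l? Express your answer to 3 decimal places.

Taking (0, 6, -1) on l with direction v = (-2, 5, -2): w = P − (0, 6, -1) = (3, -13, -7), and w × v = (61, 20, -11).
Distance = |w × v| / |v| = √4242 / √33 ≈ 11.338.

11.338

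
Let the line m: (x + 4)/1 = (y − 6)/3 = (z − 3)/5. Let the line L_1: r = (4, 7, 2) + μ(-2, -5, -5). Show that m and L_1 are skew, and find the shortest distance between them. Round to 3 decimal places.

6.592

m has direction (1, 3, 5) through (-4, 6, 3).
Common perpendicular direction n = (1, 3, 5) × (-2, -5, -5) = (10, -5, 1).
With w = (4, 7, 2) − (-4, 6, 3) = (8, 1, -1), w · n = 74.
Since n ≠ 0 the lines are not parallel, and w · n = 74 ≠ 0 so they do not intersect; hence they are skew.
Distance = |w · n| / |n| = |74| / √126 ≈ 6.592.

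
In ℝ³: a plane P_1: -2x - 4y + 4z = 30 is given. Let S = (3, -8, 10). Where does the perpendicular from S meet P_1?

(5, -4, 6)

Foot = S − λn with λ = (n·S − d)/|n|² = (66 − 30)/36 = 1.
Foot = (3, -8, 10) − 1·(-2, -4, 4) = (5, -4, 6).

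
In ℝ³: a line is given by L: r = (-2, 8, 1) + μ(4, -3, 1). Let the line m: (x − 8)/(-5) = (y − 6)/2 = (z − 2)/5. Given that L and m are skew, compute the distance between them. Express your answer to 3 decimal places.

4.093

m has direction (-5, 2, 5) through (8, 6, 2).
Common perpendicular direction n = (4, -3, 1) × (-5, 2, 5) = (-17, -25, -7).
With w = (8, 6, 2) − (-2, 8, 1) = (10, -2, 1), w · n = -127.
Distance = |w · n| / |n| = |-127| / √963 ≈ 4.093.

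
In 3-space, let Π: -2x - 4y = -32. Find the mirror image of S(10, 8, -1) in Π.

(6, 0, -1)

λ = (n·S − d)/|n|² = (-52 − (-32))/20 = -1.
Reflection = S − 2λn = (10, 8, -1) − (-2)·(-2, -4, 0) = (6, 0, -1).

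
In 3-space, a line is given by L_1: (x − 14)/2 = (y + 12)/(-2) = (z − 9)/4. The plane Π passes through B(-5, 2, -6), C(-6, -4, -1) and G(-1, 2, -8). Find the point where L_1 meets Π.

(6, -4, -7)

L_1 has direction (2, -2, 4) through (14, -12, 9).
BC = (-1, -6, 5), BG = (4, 0, -2); a normal to Π is BC × BG = (12, 18, 24).
Using B: Π has equation 12x + 18y + 24z = -168.
Substitute r = (14, -12, 9) + t(2, -2, 4) into the plane: 168 + 84t = -168, so t = -4.
Intersection: (14, -12, 9) + (-4)·(2, -2, 4) = (6, -4, -7).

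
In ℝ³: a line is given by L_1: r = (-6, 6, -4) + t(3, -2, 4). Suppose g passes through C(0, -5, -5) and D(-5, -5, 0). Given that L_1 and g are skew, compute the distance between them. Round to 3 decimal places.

8.874

A direction vector for g is D − C = (-5, 0, 5).
Common perpendicular direction n = (3, -2, 4) × (-5, 0, 5) = (-10, -35, -10).
With w = (0, -5, -5) − (-6, 6, -4) = (6, -11, -1), w · n = 335.
Distance = |w · n| / |n| = |335| / √1425 ≈ 8.874.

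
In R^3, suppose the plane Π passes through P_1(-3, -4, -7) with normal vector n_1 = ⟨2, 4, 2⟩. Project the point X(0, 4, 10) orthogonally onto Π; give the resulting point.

Π: n_1·r = n_1·P_1 gives 2x + 4y + 2z = -36.
Foot = X − λn with λ = (n·X − d)/|n|² = (36 − (-36))/24 = 3.
Foot = (0, 4, 10) − 3·(2, 4, 2) = (-6, -8, 4).

(-6, -8, 4)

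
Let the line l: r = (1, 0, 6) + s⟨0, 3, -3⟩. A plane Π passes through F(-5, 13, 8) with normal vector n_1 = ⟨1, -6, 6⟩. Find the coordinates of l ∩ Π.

Π: n_1·r = n_1·F gives x - 6y + 6z = -35.
Substitute r = (1, 0, 6) + t(0, 3, -3) into the plane: 37 + (-36)t = -35, so t = 2.
Intersection: (1, 0, 6) + 2·(0, 3, -3) = (1, 6, 0).

(1, 6, 0)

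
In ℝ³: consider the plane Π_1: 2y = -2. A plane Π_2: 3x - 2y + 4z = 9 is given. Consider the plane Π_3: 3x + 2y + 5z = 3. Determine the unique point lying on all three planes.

(5, -1, -2)

Solving the 3×3 linear system 2y = -2, 3x - 2y + 4z = 9, 3x + 2y + 5z = 3 (e.g. by elimination or Cramer's rule, determinant = -6) gives (5, -1, -2).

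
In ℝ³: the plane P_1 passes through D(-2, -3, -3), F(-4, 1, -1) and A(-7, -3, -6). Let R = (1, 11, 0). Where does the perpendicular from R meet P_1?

DF = (-2, 4, 2), DA = (-5, 0, -3); a normal to P_1 is DF × DA = (-12, -16, 20).
Using D: P_1 has equation -12x - 16y + 20z = 12.
Foot = R − λn with λ = (n·R − d)/|n|² = (-188 − 12)/800 = -1/4.
Foot = (1, 11, 0) − (-1/4)·(-12, -16, 20) = (-2, 7, 5).

(-2, 7, 5)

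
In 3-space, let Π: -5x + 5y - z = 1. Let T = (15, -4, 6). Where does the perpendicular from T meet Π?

(5, 6, 4)

Foot = T − λn with λ = (n·T − d)/|n|² = (-101 − 1)/51 = -2.
Foot = (15, -4, 6) − (-2)·(-5, 5, -1) = (5, 6, 4).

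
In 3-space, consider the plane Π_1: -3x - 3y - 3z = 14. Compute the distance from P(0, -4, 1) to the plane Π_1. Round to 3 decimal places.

n·P − d = (-3)·(0) + (-3)·(-4) + (-3)·(1) − 14 = -5; |n| = √27.
Distance = |-5| / √27 = 5/√27 ≈ 0.962.

0.962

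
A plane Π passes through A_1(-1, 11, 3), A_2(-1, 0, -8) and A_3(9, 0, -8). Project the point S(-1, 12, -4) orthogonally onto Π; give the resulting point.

(-1, 8, 0)

A_1A_2 = (0, -11, -11), A_1A_3 = (10, -11, -11); a normal to Π is A_1A_2 × A_1A_3 = (0, -110, 110).
Using A_1: Π has equation -110y + 110z = -880.
Foot = S − λn with λ = (n·S − d)/|n|² = (-1760 − (-880))/24200 = -2/55.
Foot = (-1, 12, -4) − (-2/55)·(0, -110, 110) = (-1, 8, 0).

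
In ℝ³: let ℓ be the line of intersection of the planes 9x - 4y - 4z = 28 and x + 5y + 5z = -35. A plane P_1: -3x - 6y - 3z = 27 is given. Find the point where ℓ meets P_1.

(0, -2, -5)

Direction of ℓ: (9, -4, -4) × (1, 5, 5) = (0, -49, 49).
A point on ℓ: solving the two plane equations with y = -7 gives (0, -7, 0).
Substitute r = (0, -7, 0) + t(0, -49, 49) into the plane: 42 + 147t = 27, so t = -5/49.
Intersection: (0, -7, 0) + (-5/49)·(0, -49, 49) = (0, -2, -5).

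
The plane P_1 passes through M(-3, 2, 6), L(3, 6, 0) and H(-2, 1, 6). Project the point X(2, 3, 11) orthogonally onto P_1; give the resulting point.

(-1, 0, 6)

ML = (6, 4, -6), MH = (1, -1, 0); a normal to P_1 is ML × MH = (-6, -6, -10).
Using M: P_1 has equation -6x - 6y - 10z = -54.
Foot = X − λn with λ = (n·X − d)/|n|² = (-140 − (-54))/172 = -1/2.
Foot = (2, 3, 11) − (-1/2)·(-6, -6, -10) = (-1, 0, 6).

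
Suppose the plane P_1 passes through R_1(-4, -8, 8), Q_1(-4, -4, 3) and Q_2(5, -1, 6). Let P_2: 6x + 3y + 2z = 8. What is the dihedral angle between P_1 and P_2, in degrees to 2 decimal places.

R_1Q_1 = (0, 4, -5), R_1Q_2 = (9, 7, -2); a normal to P_1 is R_1Q_1 × R_1Q_2 = (27, -45, -36).
Using R_1: P_1 has equation 27x - 45y - 36z = -36.
cos θ = |n₁·n₂| / (|n₁||n₂|) = |-45| / (√4050 · √49).
θ = arccos(0.10102) ≈ 84.20°.

84.20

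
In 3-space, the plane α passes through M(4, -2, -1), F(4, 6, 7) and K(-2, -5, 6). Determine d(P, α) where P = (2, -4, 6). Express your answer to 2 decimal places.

MF = (0, 8, 8), MK = (-6, -3, 7); a normal to α is MF × MK = (80, -48, 48).
Using M: α has equation 80x - 48y + 48z = 368.
n·P − d = (80)·(2) + (-48)·(-4) + (48)·(6) − 368 = 272; |n| = √11008.
Distance = |272| / √11008 = 272/√11008 ≈ 2.59.

2.59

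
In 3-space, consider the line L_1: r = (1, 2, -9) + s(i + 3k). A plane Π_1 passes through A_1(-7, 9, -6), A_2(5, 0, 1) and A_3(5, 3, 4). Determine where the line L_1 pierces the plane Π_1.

(5, 2, 3)

A_1A_2 = (12, -9, 7), A_1A_3 = (12, -6, 10); a normal to Π_1 is A_1A_2 × A_1A_3 = (-48, -36, 36).
Using A_1: Π_1 has equation -48x - 36y + 36z = -204.
Substitute r = (1, 2, -9) + t(1, 0, 3) into the plane: -444 + 60t = -204, so t = 4.
Intersection: (1, 2, -9) + 4·(1, 0, 3) = (5, 2, 3).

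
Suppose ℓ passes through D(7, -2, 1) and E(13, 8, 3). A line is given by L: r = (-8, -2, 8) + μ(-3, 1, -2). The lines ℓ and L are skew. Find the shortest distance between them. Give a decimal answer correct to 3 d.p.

A direction vector for ℓ is E − D = (6, 10, 2).
Common perpendicular direction n = (6, 10, 2) × (-3, 1, -2) = (-22, 6, 36).
With w = (-8, -2, 8) − (7, -2, 1) = (-15, 0, 7), w · n = 582.
Distance = |w · n| / |n| = |582| / √1816 ≈ 13.657.

13.657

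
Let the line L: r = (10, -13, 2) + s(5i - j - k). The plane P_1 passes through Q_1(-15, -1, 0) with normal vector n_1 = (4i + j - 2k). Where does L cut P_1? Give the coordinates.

(-10, -9, 6)

P_1: n_1·r = n_1·Q_1 gives 4x + y - 2z = -61.
Substitute r = (10, -13, 2) + t(5, -1, -1) into the plane: 23 + 21t = -61, so t = -4.
Intersection: (10, -13, 2) + (-4)·(5, -1, -1) = (-10, -9, 6).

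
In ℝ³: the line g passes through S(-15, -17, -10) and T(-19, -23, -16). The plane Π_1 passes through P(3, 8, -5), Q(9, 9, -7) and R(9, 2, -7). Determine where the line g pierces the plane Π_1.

(-9, -8, -1)

A direction vector for g is T − S = (-4, -6, -6).
PQ = (6, 1, -2), PR = (6, -6, -2); a normal to Π_1 is PQ × PR = (-14, 0, -42).
Using P: Π_1 has equation -14x - 42z = 168.
Substitute r = (-15, -17, -10) + t(-4, -6, -6) into the plane: 630 + 308t = 168, so t = -3/2.
Intersection: (-15, -17, -10) + (-3/2)·(-4, -6, -6) = (-9, -8, -1).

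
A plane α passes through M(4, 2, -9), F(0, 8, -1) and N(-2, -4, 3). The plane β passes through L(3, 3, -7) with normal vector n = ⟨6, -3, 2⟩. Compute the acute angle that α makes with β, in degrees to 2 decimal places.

26.57

MF = (-4, 6, 8), MN = (-6, -6, 12); a normal to α is MF × MN = (120, 0, 60).
Using M: α has equation 120x + 60z = -60.
β: n·r = n·L gives 6x - 3y + 2z = -5.
cos θ = |n₁·n₂| / (|n₁||n₂|) = |840| / (√18000 · √49).
θ = arccos(0.89443) ≈ 26.57°.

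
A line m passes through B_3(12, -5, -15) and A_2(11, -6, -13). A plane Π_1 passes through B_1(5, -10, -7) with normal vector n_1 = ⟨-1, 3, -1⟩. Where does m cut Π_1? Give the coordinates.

A direction vector for m is A_2 − B_3 = (-1, -1, 2).
Π_1: n_1·r = n_1·B_1 gives -x + 3y - z = -28.
Substitute r = (12, -5, -15) + t(-1, -1, 2) into the plane: -12 + (-4)t = -28, so t = 4.
Intersection: (12, -5, -15) + 4·(-1, -1, 2) = (8, -9, -7).

(8, -9, -7)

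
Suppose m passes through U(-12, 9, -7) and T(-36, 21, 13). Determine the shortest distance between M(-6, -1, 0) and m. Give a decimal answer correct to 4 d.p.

13.0871

A direction vector for m is T − U = (-24, 12, 20).
Taking (-12, 9, -7) on m with direction v = (-24, 12, 20): w = M − (-12, 9, -7) = (6, -10, 7), and w × v = (-284, -288, -168).
Distance = |w × v| / |v| = √191824 / √1120 ≈ 13.0871.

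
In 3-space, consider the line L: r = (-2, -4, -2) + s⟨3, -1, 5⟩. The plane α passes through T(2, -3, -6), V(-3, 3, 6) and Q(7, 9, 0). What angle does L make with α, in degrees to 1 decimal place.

61.0

TV = (-5, 6, 12), TQ = (5, 12, 6); a normal to α is TV × TQ = (-108, 90, -90).
Using T: α has equation -108x + 90y - 90z = 54.
sin θ = |n·v| / (|n||v|) = |-864| / (√27864 · √35) = 0.87490.
θ ≈ 61.0°.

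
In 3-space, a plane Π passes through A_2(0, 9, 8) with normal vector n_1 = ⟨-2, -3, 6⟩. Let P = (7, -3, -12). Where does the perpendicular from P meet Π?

Π: n_1·r = n_1·A_2 gives -2x - 3y + 6z = 21.
Foot = P − λn with λ = (n·P − d)/|n|² = (-77 − 21)/49 = -2.
Foot = (7, -3, -12) − (-2)·(-2, -3, 6) = (3, -9, 0).

(3, -9, 0)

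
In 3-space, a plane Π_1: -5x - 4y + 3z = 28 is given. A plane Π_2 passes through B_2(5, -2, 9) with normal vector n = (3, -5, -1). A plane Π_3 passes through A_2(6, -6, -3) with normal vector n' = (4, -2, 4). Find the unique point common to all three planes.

(0, -4, 4)

Π_2: n·r = n·B_2 gives 3x - 5y - z = 16.
Π_3: n'·r = n'·A_2 gives 4x - 2y + 4z = 24.
Solving the 3×3 linear system -5x - 4y + 3z = 28, 3x - 5y - z = 16, 4x - 2y + 4z = 24 (e.g. by elimination or Cramer's rule, determinant = 216) gives (0, -4, 4).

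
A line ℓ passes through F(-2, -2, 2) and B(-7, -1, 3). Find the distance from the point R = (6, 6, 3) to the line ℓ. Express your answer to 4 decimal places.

9.6648

A direction vector for ℓ is B − F = (-5, 1, 1).
Taking (-2, -2, 2) on ℓ with direction v = (-5, 1, 1): w = R − (-2, -2, 2) = (8, 8, 1), and w × v = (7, -13, 48).
Distance = |w × v| / |v| = √2522 / √27 ≈ 9.6648.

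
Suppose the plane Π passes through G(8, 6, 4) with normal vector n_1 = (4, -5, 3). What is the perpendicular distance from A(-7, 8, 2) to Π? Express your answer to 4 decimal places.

Π: n_1·r = n_1·G gives 4x - 5y + 3z = 14.
n·A − d = (4)·(-7) + (-5)·(8) + (3)·(2) − 14 = -76; |n| = √50.
Distance = |-76| / √50 = 76/√50 ≈ 10.7480.

10.7480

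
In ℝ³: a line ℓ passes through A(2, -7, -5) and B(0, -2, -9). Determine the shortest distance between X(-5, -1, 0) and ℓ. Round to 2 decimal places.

A direction vector for ℓ is B − A = (-2, 5, -4).
Taking (2, -7, -5) on ℓ with direction v = (-2, 5, -4): w = X − (2, -7, -5) = (-7, 6, 5), and w × v = (-49, -38, -23).
Distance = |w × v| / |v| = √4374 / √45 ≈ 9.86.

9.86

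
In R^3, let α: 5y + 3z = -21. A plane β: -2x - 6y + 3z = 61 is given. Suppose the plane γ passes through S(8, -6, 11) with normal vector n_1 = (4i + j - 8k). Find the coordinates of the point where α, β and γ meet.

γ: n_1·r = n_1·S gives 4x + y - 8z = -62.
Solving the 3×3 linear system 5y + 3z = -21, -2x - 6y + 3z = 61, 4x + y - 8z = -62 (e.g. by elimination or Cramer's rule, determinant = 46) gives (-8, -6, 3).

(-8, -6, 3)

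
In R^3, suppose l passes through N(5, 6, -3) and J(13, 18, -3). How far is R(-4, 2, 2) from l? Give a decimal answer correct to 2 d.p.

A direction vector for l is J − N = (8, 12, 0).
Taking (5, 6, -3) on l with direction v = (8, 12, 0): w = R − (5, 6, -3) = (-9, -4, 5), and w × v = (-60, 40, -76).
Distance = |w × v| / |v| = √10976 / √208 ≈ 7.26.

7.26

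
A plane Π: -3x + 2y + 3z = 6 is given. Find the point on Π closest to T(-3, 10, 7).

(3, 6, 1)

Foot = T − λn with λ = (n·T − d)/|n|² = (50 − 6)/22 = 2.
Foot = (-3, 10, 7) − 2·(-3, 2, 3) = (3, 6, 1).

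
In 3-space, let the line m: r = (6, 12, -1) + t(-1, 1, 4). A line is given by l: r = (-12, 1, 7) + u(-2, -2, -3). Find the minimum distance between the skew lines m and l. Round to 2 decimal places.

4.95

Common perpendicular direction n = (-1, 1, 4) × (-2, -2, -3) = (5, -11, 4).
With w = (-12, 1, 7) − (6, 12, -1) = (-18, -11, 8), w · n = 63.
Distance = |w · n| / |n| = |63| / √162 ≈ 4.95.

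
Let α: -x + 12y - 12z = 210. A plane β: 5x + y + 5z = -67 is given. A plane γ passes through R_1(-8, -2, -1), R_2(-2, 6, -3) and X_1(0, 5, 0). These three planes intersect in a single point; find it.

R_1R_2 = (6, 8, -2), R_1X_1 = (8, 7, 1); a normal to γ is R_1R_2 × R_1X_1 = (22, -22, -22).
Using R_1: γ has equation 22x - 22y - 22z = -110.
Solving the 3×3 linear system -x + 12y - 12z = 210, 5x + y + 5z = -67, 22x - 22y - 22z = -110 (e.g. by elimination or Cramer's rule, determinant = 4136) gives (-6, 8, -9).

(-6, 8, -9)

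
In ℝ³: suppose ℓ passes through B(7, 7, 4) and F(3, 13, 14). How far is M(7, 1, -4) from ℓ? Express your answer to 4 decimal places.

A direction vector for ℓ is F − B = (-4, 6, 10).
Taking (7, 7, 4) on ℓ with direction v = (-4, 6, 10): w = M − (7, 7, 4) = (0, -6, -8), and w × v = (-12, 32, -24).
Distance = |w × v| / |v| = √1744 / √152 ≈ 3.3873.

3.3873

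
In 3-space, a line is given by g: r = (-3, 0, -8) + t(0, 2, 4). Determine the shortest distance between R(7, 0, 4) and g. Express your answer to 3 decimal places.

Taking (-3, 0, -8) on g with direction v = (0, 2, 4): w = R − (-3, 0, -8) = (10, 0, 12), and w × v = (-24, -40, 20).
Distance = |w × v| / |v| = √2576 / √20 ≈ 11.349.

11.349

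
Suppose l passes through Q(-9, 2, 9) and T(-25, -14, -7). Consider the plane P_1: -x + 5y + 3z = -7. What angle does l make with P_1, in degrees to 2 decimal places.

A direction vector for l is T − Q = (-16, -16, -16).
sin θ = |n·v| / (|n||v|) = |-112| / (√35 · √768) = 0.68313.
θ ≈ 43.09°.

43.09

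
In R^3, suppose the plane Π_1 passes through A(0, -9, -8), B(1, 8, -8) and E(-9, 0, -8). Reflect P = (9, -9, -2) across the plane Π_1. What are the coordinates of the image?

(9, -9, -14)

AB = (1, 17, 0), AE = (-9, 9, 0); a normal to Π_1 is AB × AE = (0, 0, 162).
Using A: Π_1 has equation 162z = -1296.
λ = (n·P − d)/|n|² = (-324 − (-1296))/26244 = 1/27.
Reflection = P − 2λn = (9, -9, -2) − (2/27)·(0, 0, 162) = (9, -9, -14).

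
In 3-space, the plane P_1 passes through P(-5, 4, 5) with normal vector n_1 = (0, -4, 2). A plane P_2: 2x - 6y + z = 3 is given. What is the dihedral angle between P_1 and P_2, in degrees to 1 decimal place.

P_1: n_1·r = n_1·P gives -4y + 2z = -6.
cos θ = |n₁·n₂| / (|n₁||n₂|) = |26| / (√20 · √41).
θ = arccos(0.90796) ≈ 24.8°.

24.8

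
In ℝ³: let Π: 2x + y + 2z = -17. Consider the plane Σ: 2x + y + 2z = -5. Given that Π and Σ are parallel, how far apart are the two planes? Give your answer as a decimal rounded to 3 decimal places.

Same normal n = (2, 1, 2) with |n| = √9; distance = |-17 − (-5)| / |n| = 12/√9 ≈ 4.000.

4.000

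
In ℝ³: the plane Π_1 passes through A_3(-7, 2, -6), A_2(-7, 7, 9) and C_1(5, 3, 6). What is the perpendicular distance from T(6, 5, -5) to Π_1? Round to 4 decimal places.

5.4615

A_3A_2 = (0, 5, 15), A_3C_1 = (12, 1, 12); a normal to Π_1 is A_3A_2 × A_3C_1 = (45, 180, -60).
Using A_3: Π_1 has equation 45x + 180y - 60z = 405.
n·T − d = (45)·(6) + (180)·(5) + (-60)·(-5) − 405 = 1065; |n| = √38025.
Distance = |1065| / √38025 = 1065/√38025 ≈ 5.4615.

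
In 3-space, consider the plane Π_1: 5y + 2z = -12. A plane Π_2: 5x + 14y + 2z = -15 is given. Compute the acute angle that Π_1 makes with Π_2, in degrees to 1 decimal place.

23.6

cos θ = |n₁·n₂| / (|n₁||n₂|) = |74| / (√29 · √225).
θ = arccos(0.91610) ≈ 23.6°.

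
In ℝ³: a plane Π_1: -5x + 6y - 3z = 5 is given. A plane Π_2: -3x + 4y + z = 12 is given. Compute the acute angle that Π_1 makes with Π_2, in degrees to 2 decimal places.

cos θ = |n₁·n₂| / (|n₁||n₂|) = |36| / (√70 · √26).
θ = arccos(0.84385) ≈ 32.45°.

32.45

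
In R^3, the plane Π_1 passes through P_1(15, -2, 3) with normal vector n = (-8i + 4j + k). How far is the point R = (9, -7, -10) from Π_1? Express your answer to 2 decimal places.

Π_1: n·r = n·P_1 gives -8x + 4y + z = -125.
n·R − d = (-8)·(9) + (4)·(-7) + (1)·(-10) − (-125) = 15; |n| = √81.
Distance = |15| / √81 = 15/√81 ≈ 1.67.

1.67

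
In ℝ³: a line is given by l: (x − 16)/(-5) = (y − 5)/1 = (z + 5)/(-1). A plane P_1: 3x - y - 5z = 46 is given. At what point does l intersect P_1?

(6, 7, -7)

l has direction (-5, 1, -1) through (16, 5, -5).
Substitute r = (16, 5, -5) + t(-5, 1, -1) into the plane: 68 + (-11)t = 46, so t = 2.
Intersection: (16, 5, -5) + 2·(-5, 1, -1) = (6, 7, -7).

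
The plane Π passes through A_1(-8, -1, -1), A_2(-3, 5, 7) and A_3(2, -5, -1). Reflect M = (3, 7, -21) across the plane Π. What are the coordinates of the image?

A_1A_2 = (5, 6, 8), A_1A_3 = (10, -4, 0); a normal to Π is A_1A_2 × A_1A_3 = (32, 80, -80).
Using A_1: Π has equation 32x + 80y - 80z = -256.
λ = (n·M − d)/|n|² = (2336 − (-256))/13824 = 3/16.
Reflection = M − 2λn = (3, 7, -21) − (3/8)·(32, 80, -80) = (-9, -23, 9).

(-9, -23, 9)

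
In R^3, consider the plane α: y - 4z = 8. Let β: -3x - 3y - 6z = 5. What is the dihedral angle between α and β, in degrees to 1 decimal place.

46.1

cos θ = |n₁·n₂| / (|n₁||n₂|) = |21| / (√17 · √54).
θ = arccos(0.69310) ≈ 46.1°.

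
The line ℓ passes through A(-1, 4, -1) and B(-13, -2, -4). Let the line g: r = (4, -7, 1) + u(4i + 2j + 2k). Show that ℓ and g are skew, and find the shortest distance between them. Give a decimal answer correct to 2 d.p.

A direction vector for ℓ is B − A = (-12, -6, -3).
Common perpendicular direction n = (-12, -6, -3) × (4, 2, 2) = (-6, 12, 0).
With w = (4, -7, 1) − (-1, 4, -1) = (5, -11, 2), w · n = -162.
Since n ≠ 0 the lines are not parallel, and w · n = -162 ≠ 0 so they do not intersect; hence they are skew.
Distance = |w · n| / |n| = |-162| / √180 ≈ 12.07.

12.07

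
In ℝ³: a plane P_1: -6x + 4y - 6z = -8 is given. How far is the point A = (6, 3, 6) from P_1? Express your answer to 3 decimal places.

5.543

n·A − d = (-6)·(6) + (4)·(3) + (-6)·(6) − (-8) = -52; |n| = √88.
Distance = |-52| / √88 = 52/√88 ≈ 5.543.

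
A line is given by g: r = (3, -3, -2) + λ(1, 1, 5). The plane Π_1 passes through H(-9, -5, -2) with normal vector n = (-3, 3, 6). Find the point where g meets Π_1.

Π_1: n·r = n·H gives -3x + 3y + 6z = 0.
Substitute r = (3, -3, -2) + t(1, 1, 5) into the plane: -30 + 30t = 0, so t = 1.
Intersection: (3, -3, -2) + 1·(1, 1, 5) = (4, -2, 3).

(4, -2, 3)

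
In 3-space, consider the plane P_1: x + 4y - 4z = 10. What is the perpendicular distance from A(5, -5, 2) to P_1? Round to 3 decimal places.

n·A − d = (1)·(5) + (4)·(-5) + (-4)·(2) − 10 = -33; |n| = √33.
Distance = |-33| / √33 = 33/√33 ≈ 5.745.

5.745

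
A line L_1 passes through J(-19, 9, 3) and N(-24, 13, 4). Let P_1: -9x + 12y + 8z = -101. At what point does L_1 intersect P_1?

(1, -7, -1)

A direction vector for L_1 is N − J = (-5, 4, 1).
Substitute r = (-19, 9, 3) + t(-5, 4, 1) into the plane: 303 + 101t = -101, so t = -4.
Intersection: (-19, 9, 3) + (-4)·(-5, 4, 1) = (1, -7, -1).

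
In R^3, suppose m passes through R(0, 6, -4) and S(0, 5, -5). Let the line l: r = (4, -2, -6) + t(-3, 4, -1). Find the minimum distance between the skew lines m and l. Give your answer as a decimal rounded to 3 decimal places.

A direction vector for m is S − R = (0, -1, -1).
Common perpendicular direction n = (0, -1, -1) × (-3, 4, -1) = (5, 3, -3).
With w = (4, -2, -6) − (0, 6, -4) = (4, -8, -2), w · n = 2.
Distance = |w · n| / |n| = |2| / √43 ≈ 0.305.

0.305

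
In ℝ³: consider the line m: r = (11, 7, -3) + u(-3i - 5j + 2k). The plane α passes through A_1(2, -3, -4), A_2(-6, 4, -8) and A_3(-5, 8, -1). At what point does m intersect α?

A_1A_2 = (-8, 7, -4), A_1A_3 = (-7, 11, 3); a normal to α is A_1A_2 × A_1A_3 = (65, 52, -39).
Using A_1: α has equation 65x + 52y - 39z = 130.
Substitute r = (11, 7, -3) + t(-3, -5, 2) into the plane: 1196 + (-533)t = 130, so t = 2.
Intersection: (11, 7, -3) + 2·(-3, -5, 2) = (5, -3, 1).

(5, -3, 1)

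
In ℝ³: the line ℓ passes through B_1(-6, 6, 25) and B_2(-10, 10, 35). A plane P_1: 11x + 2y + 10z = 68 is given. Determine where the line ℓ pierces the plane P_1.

A direction vector for ℓ is B_2 − B_1 = (-4, 4, 10).
Substitute r = (-6, 6, 25) + t(-4, 4, 10) into the plane: 196 + 64t = 68, so t = -2.
Intersection: (-6, 6, 25) + (-2)·(-4, 4, 10) = (2, -2, 5).

(2, -2, 5)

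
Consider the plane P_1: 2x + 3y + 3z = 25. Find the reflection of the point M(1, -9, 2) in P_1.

λ = (n·M − d)/|n|² = (-19 − 25)/22 = -2.
Reflection = M − 2λn = (1, -9, 2) − (-4)·(2, 3, 3) = (9, 3, 14).

(9, 3, 14)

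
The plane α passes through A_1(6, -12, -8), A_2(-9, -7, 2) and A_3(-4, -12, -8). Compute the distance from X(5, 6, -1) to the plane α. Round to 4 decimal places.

A_1A_2 = (-15, 5, 10), A_1A_3 = (-10, 0, 0); a normal to α is A_1A_2 × A_1A_3 = (0, -100, 50).
Using A_1: α has equation -100y + 50z = 800.
n·X − d = (0)·(5) + (-100)·(6) + (50)·(-1) − 800 = -1450; |n| = √12500.
Distance = |-1450| / √12500 = 1450/√12500 ≈ 12.9692.

12.9692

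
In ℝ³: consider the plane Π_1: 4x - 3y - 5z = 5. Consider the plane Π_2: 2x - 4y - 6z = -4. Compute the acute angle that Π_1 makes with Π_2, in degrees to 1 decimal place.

cos θ = |n₁·n₂| / (|n₁||n₂|) = |50| / (√50 · √56).
θ = arccos(0.94491) ≈ 19.1°.

19.1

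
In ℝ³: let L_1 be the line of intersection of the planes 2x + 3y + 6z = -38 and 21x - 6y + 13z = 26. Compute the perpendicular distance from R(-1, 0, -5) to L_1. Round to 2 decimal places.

6.04

Direction of L_1: (2, 3, 6) × (21, -6, 13) = (75, 100, -75).
A point on L_1: solving the two plane equations with x = 2 gives (2, -6, -4).
Taking (2, -6, -4) on L_1 with direction v = (75, 100, -75): w = R − (2, -6, -4) = (-3, 6, -1), and w × v = (-350, -300, -750).
Distance = |w × v| / |v| = √775000 / √21250 ≈ 6.04.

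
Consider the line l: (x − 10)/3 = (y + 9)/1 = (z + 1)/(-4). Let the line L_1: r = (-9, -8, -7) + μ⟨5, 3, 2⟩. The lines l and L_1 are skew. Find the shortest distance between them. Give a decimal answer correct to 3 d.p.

l has direction (3, 1, -4) through (10, -9, -1).
Common perpendicular direction n = (3, 1, -4) × (5, 3, 2) = (14, -26, 4).
With w = (-9, -8, -7) − (10, -9, -1) = (-19, 1, -6), w · n = -316.
Distance = |w · n| / |n| = |-316| / √888 ≈ 10.604.

10.604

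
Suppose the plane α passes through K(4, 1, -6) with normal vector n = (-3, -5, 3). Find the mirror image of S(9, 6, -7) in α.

(3, -4, -1)

α: n·r = n·K gives -3x - 5y + 3z = -35.
λ = (n·S − d)/|n|² = (-78 − (-35))/43 = -1.
Reflection = S − 2λn = (9, 6, -7) − (-2)·(-3, -5, 3) = (3, -4, -1).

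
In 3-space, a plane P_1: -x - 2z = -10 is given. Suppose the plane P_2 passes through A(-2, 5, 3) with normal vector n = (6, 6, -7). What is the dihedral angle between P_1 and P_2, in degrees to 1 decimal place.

P_2: n·r = n·A gives 6x + 6y - 7z = -3.
cos θ = |n₁·n₂| / (|n₁||n₂|) = |8| / (√5 · √121).
θ = arccos(0.32525) ≈ 71.0°.

71.0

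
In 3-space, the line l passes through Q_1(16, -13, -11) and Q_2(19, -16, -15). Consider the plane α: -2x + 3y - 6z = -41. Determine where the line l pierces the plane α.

(4, -1, 5)

A direction vector for l is Q_2 − Q_1 = (3, -3, -4).
Substitute r = (16, -13, -11) + t(3, -3, -4) into the plane: -5 + 9t = -41, so t = -4.
Intersection: (16, -13, -11) + (-4)·(3, -3, -4) = (4, -1, 5).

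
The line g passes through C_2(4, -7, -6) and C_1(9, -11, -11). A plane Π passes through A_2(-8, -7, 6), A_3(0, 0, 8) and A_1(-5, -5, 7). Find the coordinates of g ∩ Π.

A direction vector for g is C_1 − C_2 = (5, -4, -5).
A_2A_3 = (8, 7, 2), A_2A_1 = (3, 2, 1); a normal to Π is A_2A_3 × A_2A_1 = (3, -2, -5).
Using A_2: Π has equation 3x - 2y - 5z = -40.
Substitute r = (4, -7, -6) + t(5, -4, -5) into the plane: 56 + 48t = -40, so t = -2.
Intersection: (4, -7, -6) + (-2)·(5, -4, -5) = (-6, 1, 4).

(-6, 1, 4)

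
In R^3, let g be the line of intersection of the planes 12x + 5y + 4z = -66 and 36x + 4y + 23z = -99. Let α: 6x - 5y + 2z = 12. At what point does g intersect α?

(-4, -6, 3)

Direction of g: (12, 5, 4) × (36, 4, 23) = (99, -132, -132).
A point on g: solving the two plane equations with x = -10 gives (-10, 2, 11).
Substitute r = (-10, 2, 11) + t(99, -132, -132) into the plane: -48 + 990t = 12, so t = 2/33.
Intersection: (-10, 2, 11) + (2/33)·(99, -132, -132) = (-4, -6, 3).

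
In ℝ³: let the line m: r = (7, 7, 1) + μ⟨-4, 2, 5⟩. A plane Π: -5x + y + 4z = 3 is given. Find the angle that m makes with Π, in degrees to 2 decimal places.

sin θ = |n·v| / (|n||v|) = |42| / (√42 · √45) = 0.96609.
θ ≈ 75.04°.

75.04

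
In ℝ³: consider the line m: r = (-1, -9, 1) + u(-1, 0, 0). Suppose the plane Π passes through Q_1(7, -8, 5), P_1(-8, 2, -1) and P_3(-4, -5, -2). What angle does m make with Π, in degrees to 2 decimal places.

34.45

Q_1P_1 = (-15, 10, -6), Q_1P_3 = (-11, 3, -7); a normal to Π is Q_1P_1 × Q_1P_3 = (-52, -39, 65).
Using Q_1: Π has equation -52x - 39y + 65z = 273.
sin θ = |n·v| / (|n||v|) = |52| / (√8450 · √1) = 0.56569.
θ ≈ 34.45°.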